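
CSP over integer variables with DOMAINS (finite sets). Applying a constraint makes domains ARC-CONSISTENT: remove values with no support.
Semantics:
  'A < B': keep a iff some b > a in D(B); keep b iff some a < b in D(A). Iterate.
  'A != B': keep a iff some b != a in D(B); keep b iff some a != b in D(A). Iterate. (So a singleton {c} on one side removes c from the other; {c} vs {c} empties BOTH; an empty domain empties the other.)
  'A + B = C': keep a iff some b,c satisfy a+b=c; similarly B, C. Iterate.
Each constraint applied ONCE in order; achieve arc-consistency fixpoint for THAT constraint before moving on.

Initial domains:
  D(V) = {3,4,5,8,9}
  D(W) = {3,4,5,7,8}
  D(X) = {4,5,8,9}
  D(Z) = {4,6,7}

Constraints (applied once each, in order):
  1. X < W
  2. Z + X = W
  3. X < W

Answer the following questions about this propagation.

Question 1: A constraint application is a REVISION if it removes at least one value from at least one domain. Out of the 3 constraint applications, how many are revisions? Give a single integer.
Constraint 1 (X < W) on D(X)={4,5,8,9} D(W)={3,4,5,7,8}: X {4,5,8,9}->{4,5}; W {3,4,5,7,8}->{5,7,8} => REVISION
Constraint 2 (Z + X = W) on D(Z)={4,6,7} D(X)={4,5} D(W)={5,7,8}: Z {4,6,7}->{4}; X {4,5}->{4}; W {5,7,8}->{8} => REVISION
Constraint 3 (X < W) on D(X)={4} D(W)={8}: no change => not a revision
Total revisions = 2

Answer: 2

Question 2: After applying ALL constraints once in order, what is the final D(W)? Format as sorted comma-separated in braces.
Answer: {8}

Derivation:
Constraint 1 (X < W) on D(X)={4,5,8,9} D(W)={3,4,5,7,8}: X {4,5,8,9}->{4,5}; W {3,4,5,7,8}->{5,7,8}
Constraint 2 (Z + X = W) on D(Z)={4,6,7} D(X)={4,5} D(W)={5,7,8}: Z {4,6,7}->{4}; X {4,5}->{4}; W {5,7,8}->{8}
Constraint 3 (X < W) on D(X)={4} D(W)={8}: no change
So after all 3 constraints: D(W) = {8}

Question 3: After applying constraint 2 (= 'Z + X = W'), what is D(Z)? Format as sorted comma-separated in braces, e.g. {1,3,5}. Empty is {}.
Answer: {4}

Derivation:
Constraint 1 (X < W) on D(X)={4,5,8,9} D(W)={3,4,5,7,8}: X {4,5,8,9}->{4,5}; W {3,4,5,7,8}->{5,7,8}
Constraint 2 (Z + X = W) on D(Z)={4,6,7} D(X)={4,5} D(W)={5,7,8}: Z {4,6,7}->{4}; X {4,5}->{4}; W {5,7,8}->{8}
So after constraint 2: D(Z) = {4}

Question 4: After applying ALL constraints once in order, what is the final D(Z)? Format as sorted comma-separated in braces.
Answer: {4}

Derivation:
Constraint 1 (X < W) on D(X)={4,5,8,9} D(W)={3,4,5,7,8}: X {4,5,8,9}->{4,5}; W {3,4,5,7,8}->{5,7,8}
Constraint 2 (Z + X = W) on D(Z)={4,6,7} D(X)={4,5} D(W)={5,7,8}: Z {4,6,7}->{4}; X {4,5}->{4}; W {5,7,8}->{8}
Constraint 3 (X < W) on D(X)={4} D(W)={8}: no change
So after all 3 constraints: D(Z) = {4}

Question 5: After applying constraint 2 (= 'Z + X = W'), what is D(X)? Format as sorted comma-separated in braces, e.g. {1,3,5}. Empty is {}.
Answer: {4}

Derivation:
Constraint 1 (X < W) on D(X)={4,5,8,9} D(W)={3,4,5,7,8}: X {4,5,8,9}->{4,5}; W {3,4,5,7,8}->{5,7,8}
Constraint 2 (Z + X = W) on D(Z)={4,6,7} D(X)={4,5} D(W)={5,7,8}: Z {4,6,7}->{4}; X {4,5}->{4}; W {5,7,8}->{8}
So after constraint 2: D(X) = {4}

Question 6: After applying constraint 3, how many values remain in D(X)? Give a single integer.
Constraint 1 (X < W) on D(X)={4,5,8,9} D(W)={3,4,5,7,8}: X {4,5,8,9}->{4,5}; W {3,4,5,7,8}->{5,7,8}
Constraint 2 (Z + X = W) on D(Z)={4,6,7} D(X)={4,5} D(W)={5,7,8}: Z {4,6,7}->{4}; X {4,5}->{4}; W {5,7,8}->{8}
Constraint 3 (X < W) on D(X)={4} D(W)={8}: no change
So after constraint 3: D(X)={4}, size = 1

Answer: 1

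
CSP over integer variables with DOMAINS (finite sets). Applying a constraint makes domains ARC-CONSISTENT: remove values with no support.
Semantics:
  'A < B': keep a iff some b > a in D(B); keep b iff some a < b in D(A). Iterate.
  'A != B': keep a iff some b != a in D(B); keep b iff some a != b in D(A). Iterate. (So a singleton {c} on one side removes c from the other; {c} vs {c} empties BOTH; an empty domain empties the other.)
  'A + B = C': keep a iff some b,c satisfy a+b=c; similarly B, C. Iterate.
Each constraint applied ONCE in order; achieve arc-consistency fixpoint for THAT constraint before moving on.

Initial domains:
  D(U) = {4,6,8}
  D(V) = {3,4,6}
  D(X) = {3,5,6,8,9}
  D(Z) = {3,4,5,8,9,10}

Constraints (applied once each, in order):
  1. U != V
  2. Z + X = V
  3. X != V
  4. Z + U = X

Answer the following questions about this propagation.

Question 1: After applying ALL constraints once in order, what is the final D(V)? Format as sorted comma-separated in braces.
Answer: {6}

Derivation:
Constraint 1 (U != V) on D(U)={4,6,8} D(V)={3,4,6}: no change
Constraint 2 (Z + X = V) on D(Z)={3,4,5,8,9,10} D(X)={3,5,6,8,9} D(V)={3,4,6}: Z {3,4,5,8,9,10}->{3}; X {3,5,6,8,9}->{3}; V {3,4,6}->{6}
Constraint 3 (X != V) on D(X)={3} D(V)={6}: no change
Constraint 4 (Z + U = X) on D(Z)={3} D(U)={4,6,8} D(X)={3}: Z {3}->{}; U {4,6,8}->{}; X {3}->{}
So after all 4 constraints: D(V) = {6}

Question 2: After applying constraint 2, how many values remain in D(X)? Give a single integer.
Constraint 1 (U != V) on D(U)={4,6,8} D(V)={3,4,6}: no change
Constraint 2 (Z + X = V) on D(Z)={3,4,5,8,9,10} D(X)={3,5,6,8,9} D(V)={3,4,6}: Z {3,4,5,8,9,10}->{3}; X {3,5,6,8,9}->{3}; V {3,4,6}->{6}
So after constraint 2: D(X)={3}, size = 1

Answer: 1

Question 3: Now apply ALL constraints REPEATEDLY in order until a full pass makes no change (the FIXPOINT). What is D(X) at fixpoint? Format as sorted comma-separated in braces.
pass 0 (initial): D(X)={3,5,6,8,9}
pass 1: U {4,6,8}->{}; V {3,4,6}->{6}; X {3,5,6,8,9}->{}; Z {3,4,5,8,9,10}->{}
pass 2: V {6}->{}
pass 3: no change
Fixpoint after 3 passes: D(X) = {}

Answer: {}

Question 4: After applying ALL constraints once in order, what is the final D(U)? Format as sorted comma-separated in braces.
Constraint 1 (U != V) on D(U)={4,6,8} D(V)={3,4,6}: no change
Constraint 2 (Z + X = V) on D(Z)={3,4,5,8,9,10} D(X)={3,5,6,8,9} D(V)={3,4,6}: Z {3,4,5,8,9,10}->{3}; X {3,5,6,8,9}->{3}; V {3,4,6}->{6}
Constraint 3 (X != V) on D(X)={3} D(V)={6}: no change
Constraint 4 (Z + U = X) on D(Z)={3} D(U)={4,6,8} D(X)={3}: Z {3}->{}; U {4,6,8}->{}; X {3}->{}
So after all 4 constraints: D(U) = {}

Answer: {}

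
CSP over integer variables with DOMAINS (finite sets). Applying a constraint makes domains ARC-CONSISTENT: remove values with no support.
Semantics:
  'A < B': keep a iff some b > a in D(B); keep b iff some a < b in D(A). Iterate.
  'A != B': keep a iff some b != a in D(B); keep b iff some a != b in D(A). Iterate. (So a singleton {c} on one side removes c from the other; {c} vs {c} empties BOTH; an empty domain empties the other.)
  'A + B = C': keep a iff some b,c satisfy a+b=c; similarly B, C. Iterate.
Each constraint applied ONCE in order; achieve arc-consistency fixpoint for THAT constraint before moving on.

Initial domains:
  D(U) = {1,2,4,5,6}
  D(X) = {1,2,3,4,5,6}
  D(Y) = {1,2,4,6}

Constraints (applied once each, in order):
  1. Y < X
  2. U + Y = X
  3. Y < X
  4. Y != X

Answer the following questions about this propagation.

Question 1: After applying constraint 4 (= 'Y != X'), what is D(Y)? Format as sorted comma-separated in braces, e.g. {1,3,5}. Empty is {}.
Constraint 1 (Y < X) on D(Y)={1,2,4,6} D(X)={1,2,3,4,5,6}: Y {1,2,4,6}->{1,2,4}; X {1,2,3,4,5,6}->{2,3,4,5,6}
Constraint 2 (U + Y = X) on D(U)={1,2,4,5,6} D(Y)={1,2,4} D(X)={2,3,4,5,6}: U {1,2,4,5,6}->{1,2,4,5}
Constraint 3 (Y < X) on D(Y)={1,2,4} D(X)={2,3,4,5,6}: no change
Constraint 4 (Y != X) on D(Y)={1,2,4} D(X)={2,3,4,5,6}: no change
So after constraint 4: D(Y) = {1,2,4}

Answer: {1,2,4}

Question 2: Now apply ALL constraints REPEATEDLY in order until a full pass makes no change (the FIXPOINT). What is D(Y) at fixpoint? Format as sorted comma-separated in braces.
Answer: {1,2,4}

Derivation:
pass 0 (initial): D(Y)={1,2,4,6}
pass 1: U {1,2,4,5,6}->{1,2,4,5}; X {1,2,3,4,5,6}->{2,3,4,5,6}; Y {1,2,4,6}->{1,2,4}
pass 2: no change
Fixpoint after 2 passes: D(Y) = {1,2,4}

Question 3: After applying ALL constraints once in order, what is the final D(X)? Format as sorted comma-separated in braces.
Constraint 1 (Y < X) on D(Y)={1,2,4,6} D(X)={1,2,3,4,5,6}: Y {1,2,4,6}->{1,2,4}; X {1,2,3,4,5,6}->{2,3,4,5,6}
Constraint 2 (U + Y = X) on D(U)={1,2,4,5,6} D(Y)={1,2,4} D(X)={2,3,4,5,6}: U {1,2,4,5,6}->{1,2,4,5}
Constraint 3 (Y < X) on D(Y)={1,2,4} D(X)={2,3,4,5,6}: no change
Constraint 4 (Y != X) on D(Y)={1,2,4} D(X)={2,3,4,5,6}: no change
So after all 4 constraints: D(X) = {2,3,4,5,6}

Answer: {2,3,4,5,6}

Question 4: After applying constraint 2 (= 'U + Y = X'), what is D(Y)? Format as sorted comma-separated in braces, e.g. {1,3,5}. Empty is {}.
Constraint 1 (Y < X) on D(Y)={1,2,4,6} D(X)={1,2,3,4,5,6}: Y {1,2,4,6}->{1,2,4}; X {1,2,3,4,5,6}->{2,3,4,5,6}
Constraint 2 (U + Y = X) on D(U)={1,2,4,5,6} D(Y)={1,2,4} D(X)={2,3,4,5,6}: U {1,2,4,5,6}->{1,2,4,5}
So after constraint 2: D(Y) = {1,2,4}

Answer: {1,2,4}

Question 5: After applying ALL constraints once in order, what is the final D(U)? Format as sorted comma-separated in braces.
Answer: {1,2,4,5}

Derivation:
Constraint 1 (Y < X) on D(Y)={1,2,4,6} D(X)={1,2,3,4,5,6}: Y {1,2,4,6}->{1,2,4}; X {1,2,3,4,5,6}->{2,3,4,5,6}
Constraint 2 (U + Y = X) on D(U)={1,2,4,5,6} D(Y)={1,2,4} D(X)={2,3,4,5,6}: U {1,2,4,5,6}->{1,2,4,5}
Constraint 3 (Y < X) on D(Y)={1,2,4} D(X)={2,3,4,5,6}: no change
Constraint 4 (Y != X) on D(Y)={1,2,4} D(X)={2,3,4,5,6}: no change
So after all 4 constraints: D(U) = {1,2,4,5}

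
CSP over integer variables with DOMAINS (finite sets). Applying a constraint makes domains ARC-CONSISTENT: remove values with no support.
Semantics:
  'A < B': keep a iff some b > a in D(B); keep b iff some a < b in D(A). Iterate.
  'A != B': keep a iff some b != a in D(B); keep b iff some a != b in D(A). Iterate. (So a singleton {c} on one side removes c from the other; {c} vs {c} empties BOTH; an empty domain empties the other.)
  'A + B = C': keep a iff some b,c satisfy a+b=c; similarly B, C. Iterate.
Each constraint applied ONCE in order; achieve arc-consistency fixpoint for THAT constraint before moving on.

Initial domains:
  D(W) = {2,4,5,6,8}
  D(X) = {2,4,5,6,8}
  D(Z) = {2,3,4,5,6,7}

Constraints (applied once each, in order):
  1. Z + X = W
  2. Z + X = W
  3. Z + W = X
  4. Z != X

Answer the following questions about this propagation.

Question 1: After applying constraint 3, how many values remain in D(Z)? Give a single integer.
Constraint 1 (Z + X = W) on D(Z)={2,3,4,5,6,7} D(X)={2,4,5,6,8} D(W)={2,4,5,6,8}: Z {2,3,4,5,6,7}->{2,3,4,6}; X {2,4,5,6,8}->{2,4,5,6}; W {2,4,5,6,8}->{4,5,6,8}
Constraint 2 (Z + X = W) on D(Z)={2,3,4,6} D(X)={2,4,5,6} D(W)={4,5,6,8}: no change
Constraint 3 (Z + W = X) on D(Z)={2,3,4,6} D(W)={4,5,6,8} D(X)={2,4,5,6}: Z {2,3,4,6}->{2}; W {4,5,6,8}->{4}; X {2,4,5,6}->{6}
So after constraint 3: D(Z)={2}, size = 1

Answer: 1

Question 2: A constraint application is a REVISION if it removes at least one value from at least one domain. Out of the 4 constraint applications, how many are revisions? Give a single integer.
Answer: 2

Derivation:
Constraint 1 (Z + X = W) on D(Z)={2,3,4,5,6,7} D(X)={2,4,5,6,8} D(W)={2,4,5,6,8}: Z {2,3,4,5,6,7}->{2,3,4,6}; X {2,4,5,6,8}->{2,4,5,6}; W {2,4,5,6,8}->{4,5,6,8} => REVISION
Constraint 2 (Z + X = W) on D(Z)={2,3,4,6} D(X)={2,4,5,6} D(W)={4,5,6,8}: no change => not a revision
Constraint 3 (Z + W = X) on D(Z)={2,3,4,6} D(W)={4,5,6,8} D(X)={2,4,5,6}: Z {2,3,4,6}->{2}; W {4,5,6,8}->{4}; X {2,4,5,6}->{6} => REVISION
Constraint 4 (Z != X) on D(Z)={2} D(X)={6}: no change => not a revision
Total revisions = 2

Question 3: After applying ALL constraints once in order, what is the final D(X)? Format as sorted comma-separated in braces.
Answer: {6}

Derivation:
Constraint 1 (Z + X = W) on D(Z)={2,3,4,5,6,7} D(X)={2,4,5,6,8} D(W)={2,4,5,6,8}: Z {2,3,4,5,6,7}->{2,3,4,6}; X {2,4,5,6,8}->{2,4,5,6}; W {2,4,5,6,8}->{4,5,6,8}
Constraint 2 (Z + X = W) on D(Z)={2,3,4,6} D(X)={2,4,5,6} D(W)={4,5,6,8}: no change
Constraint 3 (Z + W = X) on D(Z)={2,3,4,6} D(W)={4,5,6,8} D(X)={2,4,5,6}: Z {2,3,4,6}->{2}; W {4,5,6,8}->{4}; X {2,4,5,6}->{6}
Constraint 4 (Z != X) on D(Z)={2} D(X)={6}: no change
So after all 4 constraints: D(X) = {6}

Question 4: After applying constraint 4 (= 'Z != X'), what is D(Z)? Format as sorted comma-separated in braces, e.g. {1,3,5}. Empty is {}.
Answer: {2}

Derivation:
Constraint 1 (Z + X = W) on D(Z)={2,3,4,5,6,7} D(X)={2,4,5,6,8} D(W)={2,4,5,6,8}: Z {2,3,4,5,6,7}->{2,3,4,6}; X {2,4,5,6,8}->{2,4,5,6}; W {2,4,5,6,8}->{4,5,6,8}
Constraint 2 (Z + X = W) on D(Z)={2,3,4,6} D(X)={2,4,5,6} D(W)={4,5,6,8}: no change
Constraint 3 (Z + W = X) on D(Z)={2,3,4,6} D(W)={4,5,6,8} D(X)={2,4,5,6}: Z {2,3,4,6}->{2}; W {4,5,6,8}->{4}; X {2,4,5,6}->{6}
Constraint 4 (Z != X) on D(Z)={2} D(X)={6}: no change
So after constraint 4: D(Z) = {2}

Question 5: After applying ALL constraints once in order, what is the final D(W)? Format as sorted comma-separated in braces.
Constraint 1 (Z + X = W) on D(Z)={2,3,4,5,6,7} D(X)={2,4,5,6,8} D(W)={2,4,5,6,8}: Z {2,3,4,5,6,7}->{2,3,4,6}; X {2,4,5,6,8}->{2,4,5,6}; W {2,4,5,6,8}->{4,5,6,8}
Constraint 2 (Z + X = W) on D(Z)={2,3,4,6} D(X)={2,4,5,6} D(W)={4,5,6,8}: no change
Constraint 3 (Z + W = X) on D(Z)={2,3,4,6} D(W)={4,5,6,8} D(X)={2,4,5,6}: Z {2,3,4,6}->{2}; W {4,5,6,8}->{4}; X {2,4,5,6}->{6}
Constraint 4 (Z != X) on D(Z)={2} D(X)={6}: no change
So after all 4 constraints: D(W) = {4}

Answer: {4}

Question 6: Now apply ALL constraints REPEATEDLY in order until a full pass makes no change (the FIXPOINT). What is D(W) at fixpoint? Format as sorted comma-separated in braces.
pass 0 (initial): D(W)={2,4,5,6,8}
pass 1: W {2,4,5,6,8}->{4}; X {2,4,5,6,8}->{6}; Z {2,3,4,5,6,7}->{2}
pass 2: W {4}->{}; X {6}->{}; Z {2}->{}
pass 3: no change
Fixpoint after 3 passes: D(W) = {}

Answer: {}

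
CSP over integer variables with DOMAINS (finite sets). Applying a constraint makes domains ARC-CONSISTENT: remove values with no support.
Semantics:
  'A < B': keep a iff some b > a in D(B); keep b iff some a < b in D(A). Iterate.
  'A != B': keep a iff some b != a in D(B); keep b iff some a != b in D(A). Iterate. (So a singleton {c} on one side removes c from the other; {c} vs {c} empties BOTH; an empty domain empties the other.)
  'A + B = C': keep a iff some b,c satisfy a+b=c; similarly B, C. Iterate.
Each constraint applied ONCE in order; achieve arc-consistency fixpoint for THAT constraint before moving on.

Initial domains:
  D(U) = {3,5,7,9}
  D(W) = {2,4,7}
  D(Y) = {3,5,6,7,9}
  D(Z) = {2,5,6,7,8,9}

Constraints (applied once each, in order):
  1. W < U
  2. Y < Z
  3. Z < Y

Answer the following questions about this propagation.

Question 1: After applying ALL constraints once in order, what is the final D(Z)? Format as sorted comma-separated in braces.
Constraint 1 (W < U) on D(W)={2,4,7} D(U)={3,5,7,9}: no change
Constraint 2 (Y < Z) on D(Y)={3,5,6,7,9} D(Z)={2,5,6,7,8,9}: Y {3,5,6,7,9}->{3,5,6,7}; Z {2,5,6,7,8,9}->{5,6,7,8,9}
Constraint 3 (Z < Y) on D(Z)={5,6,7,8,9} D(Y)={3,5,6,7}: Z {5,6,7,8,9}->{5,6}; Y {3,5,6,7}->{6,7}
So after all 3 constraints: D(Z) = {5,6}

Answer: {5,6}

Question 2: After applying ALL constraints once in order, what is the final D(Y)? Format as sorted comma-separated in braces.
Constraint 1 (W < U) on D(W)={2,4,7} D(U)={3,5,7,9}: no change
Constraint 2 (Y < Z) on D(Y)={3,5,6,7,9} D(Z)={2,5,6,7,8,9}: Y {3,5,6,7,9}->{3,5,6,7}; Z {2,5,6,7,8,9}->{5,6,7,8,9}
Constraint 3 (Z < Y) on D(Z)={5,6,7,8,9} D(Y)={3,5,6,7}: Z {5,6,7,8,9}->{5,6}; Y {3,5,6,7}->{6,7}
So after all 3 constraints: D(Y) = {6,7}

Answer: {6,7}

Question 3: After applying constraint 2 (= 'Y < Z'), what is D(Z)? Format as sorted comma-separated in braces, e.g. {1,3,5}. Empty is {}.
Constraint 1 (W < U) on D(W)={2,4,7} D(U)={3,5,7,9}: no change
Constraint 2 (Y < Z) on D(Y)={3,5,6,7,9} D(Z)={2,5,6,7,8,9}: Y {3,5,6,7,9}->{3,5,6,7}; Z {2,5,6,7,8,9}->{5,6,7,8,9}
So after constraint 2: D(Z) = {5,6,7,8,9}

Answer: {5,6,7,8,9}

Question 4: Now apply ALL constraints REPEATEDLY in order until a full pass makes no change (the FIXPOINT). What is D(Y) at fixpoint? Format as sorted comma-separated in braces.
Answer: {}

Derivation:
pass 0 (initial): D(Y)={3,5,6,7,9}
pass 1: Y {3,5,6,7,9}->{6,7}; Z {2,5,6,7,8,9}->{5,6}
pass 2: Y {6,7}->{}; Z {5,6}->{}
pass 3: no change
Fixpoint after 3 passes: D(Y) = {}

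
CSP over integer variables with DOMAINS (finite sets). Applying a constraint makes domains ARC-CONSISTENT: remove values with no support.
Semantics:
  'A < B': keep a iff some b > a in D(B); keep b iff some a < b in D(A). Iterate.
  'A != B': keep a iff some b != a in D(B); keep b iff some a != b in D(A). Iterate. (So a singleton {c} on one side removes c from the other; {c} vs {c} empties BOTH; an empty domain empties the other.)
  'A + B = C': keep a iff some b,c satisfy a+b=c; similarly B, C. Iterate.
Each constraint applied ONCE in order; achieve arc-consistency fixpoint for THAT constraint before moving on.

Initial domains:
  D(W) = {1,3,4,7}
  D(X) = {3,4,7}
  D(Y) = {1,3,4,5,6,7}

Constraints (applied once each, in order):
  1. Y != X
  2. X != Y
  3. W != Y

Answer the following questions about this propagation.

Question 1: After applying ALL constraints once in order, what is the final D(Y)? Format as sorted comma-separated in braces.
Constraint 1 (Y != X) on D(Y)={1,3,4,5,6,7} D(X)={3,4,7}: no change
Constraint 2 (X != Y) on D(X)={3,4,7} D(Y)={1,3,4,5,6,7}: no change
Constraint 3 (W != Y) on D(W)={1,3,4,7} D(Y)={1,3,4,5,6,7}: no change
So after all 3 constraints: D(Y) = {1,3,4,5,6,7}

Answer: {1,3,4,5,6,7}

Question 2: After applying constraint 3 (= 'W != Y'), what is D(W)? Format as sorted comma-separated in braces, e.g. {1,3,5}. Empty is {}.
Answer: {1,3,4,7}

Derivation:
Constraint 1 (Y != X) on D(Y)={1,3,4,5,6,7} D(X)={3,4,7}: no change
Constraint 2 (X != Y) on D(X)={3,4,7} D(Y)={1,3,4,5,6,7}: no change
Constraint 3 (W != Y) on D(W)={1,3,4,7} D(Y)={1,3,4,5,6,7}: no change
So after constraint 3: D(W) = {1,3,4,7}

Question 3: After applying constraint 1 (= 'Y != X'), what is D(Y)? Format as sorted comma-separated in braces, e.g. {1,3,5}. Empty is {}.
Constraint 1 (Y != X) on D(Y)={1,3,4,5,6,7} D(X)={3,4,7}: no change
So after constraint 1: D(Y) = {1,3,4,5,6,7}

Answer: {1,3,4,5,6,7}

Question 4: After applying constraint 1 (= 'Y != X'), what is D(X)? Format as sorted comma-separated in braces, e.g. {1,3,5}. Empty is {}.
Constraint 1 (Y != X) on D(Y)={1,3,4,5,6,7} D(X)={3,4,7}: no change
So after constraint 1: D(X) = {3,4,7}

Answer: {3,4,7}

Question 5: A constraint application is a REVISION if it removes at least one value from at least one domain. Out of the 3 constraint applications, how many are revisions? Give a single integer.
Constraint 1 (Y != X) on D(Y)={1,3,4,5,6,7} D(X)={3,4,7}: no change => not a revision
Constraint 2 (X != Y) on D(X)={3,4,7} D(Y)={1,3,4,5,6,7}: no change => not a revision
Constraint 3 (W != Y) on D(W)={1,3,4,7} D(Y)={1,3,4,5,6,7}: no change => not a revision
Total revisions = 0

Answer: 0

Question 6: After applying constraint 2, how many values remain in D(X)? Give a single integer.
Constraint 1 (Y != X) on D(Y)={1,3,4,5,6,7} D(X)={3,4,7}: no change
Constraint 2 (X != Y) on D(X)={3,4,7} D(Y)={1,3,4,5,6,7}: no change
So after constraint 2: D(X)={3,4,7}, size = 3

Answer: 3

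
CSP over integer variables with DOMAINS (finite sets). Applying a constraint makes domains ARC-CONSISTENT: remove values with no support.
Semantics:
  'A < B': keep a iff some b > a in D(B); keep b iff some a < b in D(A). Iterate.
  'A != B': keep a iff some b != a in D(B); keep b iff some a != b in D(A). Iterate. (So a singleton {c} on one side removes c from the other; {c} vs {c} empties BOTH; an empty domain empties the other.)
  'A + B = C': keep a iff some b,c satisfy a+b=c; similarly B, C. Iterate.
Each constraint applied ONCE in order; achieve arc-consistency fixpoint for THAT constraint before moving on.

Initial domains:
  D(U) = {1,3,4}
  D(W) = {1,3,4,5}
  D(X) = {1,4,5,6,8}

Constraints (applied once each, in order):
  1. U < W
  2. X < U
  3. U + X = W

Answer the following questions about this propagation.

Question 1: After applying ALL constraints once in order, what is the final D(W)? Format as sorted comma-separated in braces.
Answer: {4,5}

Derivation:
Constraint 1 (U < W) on D(U)={1,3,4} D(W)={1,3,4,5}: W {1,3,4,5}->{3,4,5}
Constraint 2 (X < U) on D(X)={1,4,5,6,8} D(U)={1,3,4}: X {1,4,5,6,8}->{1}; U {1,3,4}->{3,4}
Constraint 3 (U + X = W) on D(U)={3,4} D(X)={1} D(W)={3,4,5}: W {3,4,5}->{4,5}
So after all 3 constraints: D(W) = {4,5}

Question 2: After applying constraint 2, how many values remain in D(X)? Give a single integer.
Answer: 1

Derivation:
Constraint 1 (U < W) on D(U)={1,3,4} D(W)={1,3,4,5}: W {1,3,4,5}->{3,4,5}
Constraint 2 (X < U) on D(X)={1,4,5,6,8} D(U)={1,3,4}: X {1,4,5,6,8}->{1}; U {1,3,4}->{3,4}
So after constraint 2: D(X)={1}, size = 1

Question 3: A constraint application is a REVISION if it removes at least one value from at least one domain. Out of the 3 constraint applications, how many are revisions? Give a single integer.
Answer: 3

Derivation:
Constraint 1 (U < W) on D(U)={1,3,4} D(W)={1,3,4,5}: W {1,3,4,5}->{3,4,5} => REVISION
Constraint 2 (X < U) on D(X)={1,4,5,6,8} D(U)={1,3,4}: X {1,4,5,6,8}->{1}; U {1,3,4}->{3,4} => REVISION
Constraint 3 (U + X = W) on D(U)={3,4} D(X)={1} D(W)={3,4,5}: W {3,4,5}->{4,5} => REVISION
Total revisions = 3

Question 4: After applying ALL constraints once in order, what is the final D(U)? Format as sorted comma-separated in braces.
Answer: {3,4}

Derivation:
Constraint 1 (U < W) on D(U)={1,3,4} D(W)={1,3,4,5}: W {1,3,4,5}->{3,4,5}
Constraint 2 (X < U) on D(X)={1,4,5,6,8} D(U)={1,3,4}: X {1,4,5,6,8}->{1}; U {1,3,4}->{3,4}
Constraint 3 (U + X = W) on D(U)={3,4} D(X)={1} D(W)={3,4,5}: W {3,4,5}->{4,5}
So after all 3 constraints: D(U) = {3,4}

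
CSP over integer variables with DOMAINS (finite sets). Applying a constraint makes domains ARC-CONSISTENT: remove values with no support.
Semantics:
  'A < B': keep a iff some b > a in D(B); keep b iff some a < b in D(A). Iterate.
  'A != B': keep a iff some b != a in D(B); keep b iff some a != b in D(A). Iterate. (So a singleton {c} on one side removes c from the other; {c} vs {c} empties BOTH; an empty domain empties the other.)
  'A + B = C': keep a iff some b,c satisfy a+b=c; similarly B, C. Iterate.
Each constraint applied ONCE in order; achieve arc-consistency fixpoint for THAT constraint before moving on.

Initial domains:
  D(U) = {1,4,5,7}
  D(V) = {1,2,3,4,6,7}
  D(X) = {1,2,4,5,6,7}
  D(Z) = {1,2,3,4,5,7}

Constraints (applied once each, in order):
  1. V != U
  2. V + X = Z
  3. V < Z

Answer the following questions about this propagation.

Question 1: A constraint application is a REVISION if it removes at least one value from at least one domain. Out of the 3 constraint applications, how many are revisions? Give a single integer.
Constraint 1 (V != U) on D(V)={1,2,3,4,6,7} D(U)={1,4,5,7}: no change => not a revision
Constraint 2 (V + X = Z) on D(V)={1,2,3,4,6,7} D(X)={1,2,4,5,6,7} D(Z)={1,2,3,4,5,7}: V {1,2,3,4,6,7}->{1,2,3,4,6}; X {1,2,4,5,6,7}->{1,2,4,5,6}; Z {1,2,3,4,5,7}->{2,3,4,5,7} => REVISION
Constraint 3 (V < Z) on D(V)={1,2,3,4,6} D(Z)={2,3,4,5,7}: no change => not a revision
Total revisions = 1

Answer: 1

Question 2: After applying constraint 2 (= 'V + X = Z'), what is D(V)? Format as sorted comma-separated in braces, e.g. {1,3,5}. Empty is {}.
Constraint 1 (V != U) on D(V)={1,2,3,4,6,7} D(U)={1,4,5,7}: no change
Constraint 2 (V + X = Z) on D(V)={1,2,3,4,6,7} D(X)={1,2,4,5,6,7} D(Z)={1,2,3,4,5,7}: V {1,2,3,4,6,7}->{1,2,3,4,6}; X {1,2,4,5,6,7}->{1,2,4,5,6}; Z {1,2,3,4,5,7}->{2,3,4,5,7}
So after constraint 2: D(V) = {1,2,3,4,6}

Answer: {1,2,3,4,6}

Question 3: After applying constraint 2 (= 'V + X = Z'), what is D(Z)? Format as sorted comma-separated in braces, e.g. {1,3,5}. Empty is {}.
Constraint 1 (V != U) on D(V)={1,2,3,4,6,7} D(U)={1,4,5,7}: no change
Constraint 2 (V + X = Z) on D(V)={1,2,3,4,6,7} D(X)={1,2,4,5,6,7} D(Z)={1,2,3,4,5,7}: V {1,2,3,4,6,7}->{1,2,3,4,6}; X {1,2,4,5,6,7}->{1,2,4,5,6}; Z {1,2,3,4,5,7}->{2,3,4,5,7}
So after constraint 2: D(Z) = {2,3,4,5,7}

Answer: {2,3,4,5,7}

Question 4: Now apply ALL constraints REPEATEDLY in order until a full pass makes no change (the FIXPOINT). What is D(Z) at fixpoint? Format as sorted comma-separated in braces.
Answer: {2,3,4,5,7}

Derivation:
pass 0 (initial): D(Z)={1,2,3,4,5,7}
pass 1: V {1,2,3,4,6,7}->{1,2,3,4,6}; X {1,2,4,5,6,7}->{1,2,4,5,6}; Z {1,2,3,4,5,7}->{2,3,4,5,7}
pass 2: no change
Fixpoint after 2 passes: D(Z) = {2,3,4,5,7}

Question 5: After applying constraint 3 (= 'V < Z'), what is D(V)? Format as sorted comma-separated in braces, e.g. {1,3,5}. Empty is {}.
Answer: {1,2,3,4,6}

Derivation:
Constraint 1 (V != U) on D(V)={1,2,3,4,6,7} D(U)={1,4,5,7}: no change
Constraint 2 (V + X = Z) on D(V)={1,2,3,4,6,7} D(X)={1,2,4,5,6,7} D(Z)={1,2,3,4,5,7}: V {1,2,3,4,6,7}->{1,2,3,4,6}; X {1,2,4,5,6,7}->{1,2,4,5,6}; Z {1,2,3,4,5,7}->{2,3,4,5,7}
Constraint 3 (V < Z) on D(V)={1,2,3,4,6} D(Z)={2,3,4,5,7}: no change
So after constraint 3: D(V) = {1,2,3,4,6}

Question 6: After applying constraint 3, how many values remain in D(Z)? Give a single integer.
Constraint 1 (V != U) on D(V)={1,2,3,4,6,7} D(U)={1,4,5,7}: no change
Constraint 2 (V + X = Z) on D(V)={1,2,3,4,6,7} D(X)={1,2,4,5,6,7} D(Z)={1,2,3,4,5,7}: V {1,2,3,4,6,7}->{1,2,3,4,6}; X {1,2,4,5,6,7}->{1,2,4,5,6}; Z {1,2,3,4,5,7}->{2,3,4,5,7}
Constraint 3 (V < Z) on D(V)={1,2,3,4,6} D(Z)={2,3,4,5,7}: no change
So after constraint 3: D(Z)={2,3,4,5,7}, size = 5

Answer: 5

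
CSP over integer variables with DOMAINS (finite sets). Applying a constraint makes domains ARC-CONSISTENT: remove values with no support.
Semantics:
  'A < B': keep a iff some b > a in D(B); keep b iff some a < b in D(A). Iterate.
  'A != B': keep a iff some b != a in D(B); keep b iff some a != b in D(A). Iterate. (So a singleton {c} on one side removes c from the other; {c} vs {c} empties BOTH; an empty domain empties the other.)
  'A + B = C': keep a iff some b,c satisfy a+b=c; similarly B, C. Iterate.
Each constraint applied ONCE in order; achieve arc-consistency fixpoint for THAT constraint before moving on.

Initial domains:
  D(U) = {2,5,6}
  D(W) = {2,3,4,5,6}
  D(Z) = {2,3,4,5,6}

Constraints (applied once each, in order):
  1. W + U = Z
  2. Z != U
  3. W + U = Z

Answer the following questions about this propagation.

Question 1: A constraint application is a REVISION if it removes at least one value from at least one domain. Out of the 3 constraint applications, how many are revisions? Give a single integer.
Answer: 1

Derivation:
Constraint 1 (W + U = Z) on D(W)={2,3,4,5,6} D(U)={2,5,6} D(Z)={2,3,4,5,6}: W {2,3,4,5,6}->{2,3,4}; U {2,5,6}->{2}; Z {2,3,4,5,6}->{4,5,6} => REVISION
Constraint 2 (Z != U) on D(Z)={4,5,6} D(U)={2}: no change => not a revision
Constraint 3 (W + U = Z) on D(W)={2,3,4} D(U)={2} D(Z)={4,5,6}: no change => not a revision
Total revisions = 1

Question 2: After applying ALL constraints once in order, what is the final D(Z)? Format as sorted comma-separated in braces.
Constraint 1 (W + U = Z) on D(W)={2,3,4,5,6} D(U)={2,5,6} D(Z)={2,3,4,5,6}: W {2,3,4,5,6}->{2,3,4}; U {2,5,6}->{2}; Z {2,3,4,5,6}->{4,5,6}
Constraint 2 (Z != U) on D(Z)={4,5,6} D(U)={2}: no change
Constraint 3 (W + U = Z) on D(W)={2,3,4} D(U)={2} D(Z)={4,5,6}: no change
So after all 3 constraints: D(Z) = {4,5,6}

Answer: {4,5,6}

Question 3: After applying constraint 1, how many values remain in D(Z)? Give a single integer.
Constraint 1 (W + U = Z) on D(W)={2,3,4,5,6} D(U)={2,5,6} D(Z)={2,3,4,5,6}: W {2,3,4,5,6}->{2,3,4}; U {2,5,6}->{2}; Z {2,3,4,5,6}->{4,5,6}
So after constraint 1: D(Z)={4,5,6}, size = 3

Answer: 3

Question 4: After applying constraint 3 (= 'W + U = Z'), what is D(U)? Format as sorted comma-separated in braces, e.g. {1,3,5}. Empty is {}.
Answer: {2}

Derivation:
Constraint 1 (W + U = Z) on D(W)={2,3,4,5,6} D(U)={2,5,6} D(Z)={2,3,4,5,6}: W {2,3,4,5,6}->{2,3,4}; U {2,5,6}->{2}; Z {2,3,4,5,6}->{4,5,6}
Constraint 2 (Z != U) on D(Z)={4,5,6} D(U)={2}: no change
Constraint 3 (W + U = Z) on D(W)={2,3,4} D(U)={2} D(Z)={4,5,6}: no change
So after constraint 3: D(U) = {2}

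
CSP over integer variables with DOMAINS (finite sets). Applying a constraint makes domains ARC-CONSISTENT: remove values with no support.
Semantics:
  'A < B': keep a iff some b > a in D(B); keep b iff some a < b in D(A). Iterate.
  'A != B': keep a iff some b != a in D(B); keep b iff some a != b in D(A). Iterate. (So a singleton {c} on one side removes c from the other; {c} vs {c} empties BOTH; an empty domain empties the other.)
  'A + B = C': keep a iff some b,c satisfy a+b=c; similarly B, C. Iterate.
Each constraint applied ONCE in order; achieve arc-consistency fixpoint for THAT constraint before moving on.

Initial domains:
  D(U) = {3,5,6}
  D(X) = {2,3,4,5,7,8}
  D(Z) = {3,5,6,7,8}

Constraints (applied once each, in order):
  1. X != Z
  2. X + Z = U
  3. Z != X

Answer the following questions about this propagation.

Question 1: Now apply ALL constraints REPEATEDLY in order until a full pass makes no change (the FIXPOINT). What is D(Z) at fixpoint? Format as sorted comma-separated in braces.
Answer: {3}

Derivation:
pass 0 (initial): D(Z)={3,5,6,7,8}
pass 1: U {3,5,6}->{5,6}; X {2,3,4,5,7,8}->{2}; Z {3,5,6,7,8}->{3}
pass 2: U {5,6}->{5}
pass 3: no change
Fixpoint after 3 passes: D(Z) = {3}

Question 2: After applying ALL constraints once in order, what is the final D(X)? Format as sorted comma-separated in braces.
Answer: {2}

Derivation:
Constraint 1 (X != Z) on D(X)={2,3,4,5,7,8} D(Z)={3,5,6,7,8}: no change
Constraint 2 (X + Z = U) on D(X)={2,3,4,5,7,8} D(Z)={3,5,6,7,8} D(U)={3,5,6}: X {2,3,4,5,7,8}->{2,3}; Z {3,5,6,7,8}->{3}; U {3,5,6}->{5,6}
Constraint 3 (Z != X) on D(Z)={3} D(X)={2,3}: X {2,3}->{2}
So after all 3 constraints: D(X) = {2}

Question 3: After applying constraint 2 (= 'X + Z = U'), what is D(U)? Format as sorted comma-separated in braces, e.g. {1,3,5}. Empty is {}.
Constraint 1 (X != Z) on D(X)={2,3,4,5,7,8} D(Z)={3,5,6,7,8}: no change
Constraint 2 (X + Z = U) on D(X)={2,3,4,5,7,8} D(Z)={3,5,6,7,8} D(U)={3,5,6}: X {2,3,4,5,7,8}->{2,3}; Z {3,5,6,7,8}->{3}; U {3,5,6}->{5,6}
So after constraint 2: D(U) = {5,6}

Answer: {5,6}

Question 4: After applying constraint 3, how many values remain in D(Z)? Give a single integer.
Constraint 1 (X != Z) on D(X)={2,3,4,5,7,8} D(Z)={3,5,6,7,8}: no change
Constraint 2 (X + Z = U) on D(X)={2,3,4,5,7,8} D(Z)={3,5,6,7,8} D(U)={3,5,6}: X {2,3,4,5,7,8}->{2,3}; Z {3,5,6,7,8}->{3}; U {3,5,6}->{5,6}
Constraint 3 (Z != X) on D(Z)={3} D(X)={2,3}: X {2,3}->{2}
So after constraint 3: D(Z)={3}, size = 1

Answer: 1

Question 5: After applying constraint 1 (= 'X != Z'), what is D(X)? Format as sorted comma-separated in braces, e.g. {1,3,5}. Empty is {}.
Answer: {2,3,4,5,7,8}

Derivation:
Constraint 1 (X != Z) on D(X)={2,3,4,5,7,8} D(Z)={3,5,6,7,8}: no change
So after constraint 1: D(X) = {2,3,4,5,7,8}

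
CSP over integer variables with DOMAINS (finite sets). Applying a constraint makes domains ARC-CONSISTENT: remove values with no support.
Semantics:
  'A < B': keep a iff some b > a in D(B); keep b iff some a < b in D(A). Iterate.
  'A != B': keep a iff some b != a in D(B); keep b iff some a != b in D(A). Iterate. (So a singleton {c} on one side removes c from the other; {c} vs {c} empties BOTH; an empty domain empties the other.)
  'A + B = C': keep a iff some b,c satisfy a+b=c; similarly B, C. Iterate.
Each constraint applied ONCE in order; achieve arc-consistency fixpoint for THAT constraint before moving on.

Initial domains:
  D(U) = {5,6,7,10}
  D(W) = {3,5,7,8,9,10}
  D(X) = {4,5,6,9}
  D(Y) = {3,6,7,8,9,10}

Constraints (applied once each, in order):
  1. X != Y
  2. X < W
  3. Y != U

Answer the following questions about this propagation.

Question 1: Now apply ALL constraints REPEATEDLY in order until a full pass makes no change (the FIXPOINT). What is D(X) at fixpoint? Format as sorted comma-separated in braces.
pass 0 (initial): D(X)={4,5,6,9}
pass 1: W {3,5,7,8,9,10}->{5,7,8,9,10}
pass 2: no change
Fixpoint after 2 passes: D(X) = {4,5,6,9}

Answer: {4,5,6,9}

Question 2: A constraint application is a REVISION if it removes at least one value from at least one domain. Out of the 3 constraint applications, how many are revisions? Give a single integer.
Constraint 1 (X != Y) on D(X)={4,5,6,9} D(Y)={3,6,7,8,9,10}: no change => not a revision
Constraint 2 (X < W) on D(X)={4,5,6,9} D(W)={3,5,7,8,9,10}: W {3,5,7,8,9,10}->{5,7,8,9,10} => REVISION
Constraint 3 (Y != U) on D(Y)={3,6,7,8,9,10} D(U)={5,6,7,10}: no change => not a revision
Total revisions = 1

Answer: 1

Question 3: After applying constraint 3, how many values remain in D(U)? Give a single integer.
Answer: 4

Derivation:
Constraint 1 (X != Y) on D(X)={4,5,6,9} D(Y)={3,6,7,8,9,10}: no change
Constraint 2 (X < W) on D(X)={4,5,6,9} D(W)={3,5,7,8,9,10}: W {3,5,7,8,9,10}->{5,7,8,9,10}
Constraint 3 (Y != U) on D(Y)={3,6,7,8,9,10} D(U)={5,6,7,10}: no change
So after constraint 3: D(U)={5,6,7,10}, size = 4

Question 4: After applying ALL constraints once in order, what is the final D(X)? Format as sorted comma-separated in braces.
Answer: {4,5,6,9}

Derivation:
Constraint 1 (X != Y) on D(X)={4,5,6,9} D(Y)={3,6,7,8,9,10}: no change
Constraint 2 (X < W) on D(X)={4,5,6,9} D(W)={3,5,7,8,9,10}: W {3,5,7,8,9,10}->{5,7,8,9,10}
Constraint 3 (Y != U) on D(Y)={3,6,7,8,9,10} D(U)={5,6,7,10}: no change
So after all 3 constraints: D(X) = {4,5,6,9}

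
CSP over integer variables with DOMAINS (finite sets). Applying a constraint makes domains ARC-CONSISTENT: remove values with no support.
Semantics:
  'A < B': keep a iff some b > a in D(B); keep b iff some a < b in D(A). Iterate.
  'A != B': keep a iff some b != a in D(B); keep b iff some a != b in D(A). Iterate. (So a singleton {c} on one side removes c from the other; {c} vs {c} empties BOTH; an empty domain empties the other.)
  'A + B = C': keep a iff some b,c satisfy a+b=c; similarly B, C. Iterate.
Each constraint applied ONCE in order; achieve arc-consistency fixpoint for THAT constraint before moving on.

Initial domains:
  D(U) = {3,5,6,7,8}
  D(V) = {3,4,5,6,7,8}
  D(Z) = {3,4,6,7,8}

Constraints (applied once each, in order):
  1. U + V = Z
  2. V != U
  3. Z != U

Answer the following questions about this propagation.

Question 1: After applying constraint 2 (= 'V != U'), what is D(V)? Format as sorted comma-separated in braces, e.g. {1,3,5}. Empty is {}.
Constraint 1 (U + V = Z) on D(U)={3,5,6,7,8} D(V)={3,4,5,6,7,8} D(Z)={3,4,6,7,8}: U {3,5,6,7,8}->{3,5}; V {3,4,5,6,7,8}->{3,4,5}; Z {3,4,6,7,8}->{6,7,8}
Constraint 2 (V != U) on D(V)={3,4,5} D(U)={3,5}: no change
So after constraint 2: D(V) = {3,4,5}

Answer: {3,4,5}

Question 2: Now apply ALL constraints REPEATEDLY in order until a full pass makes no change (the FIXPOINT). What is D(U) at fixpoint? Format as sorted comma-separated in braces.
pass 0 (initial): D(U)={3,5,6,7,8}
pass 1: U {3,5,6,7,8}->{3,5}; V {3,4,5,6,7,8}->{3,4,5}; Z {3,4,6,7,8}->{6,7,8}
pass 2: no change
Fixpoint after 2 passes: D(U) = {3,5}

Answer: {3,5}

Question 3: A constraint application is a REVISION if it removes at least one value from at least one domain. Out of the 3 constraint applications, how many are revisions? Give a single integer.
Constraint 1 (U + V = Z) on D(U)={3,5,6,7,8} D(V)={3,4,5,6,7,8} D(Z)={3,4,6,7,8}: U {3,5,6,7,8}->{3,5}; V {3,4,5,6,7,8}->{3,4,5}; Z {3,4,6,7,8}->{6,7,8} => REVISION
Constraint 2 (V != U) on D(V)={3,4,5} D(U)={3,5}: no change => not a revision
Constraint 3 (Z != U) on D(Z)={6,7,8} D(U)={3,5}: no change => not a revision
Total revisions = 1

Answer: 1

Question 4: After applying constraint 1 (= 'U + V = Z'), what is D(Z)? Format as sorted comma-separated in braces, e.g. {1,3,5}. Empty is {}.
Constraint 1 (U + V = Z) on D(U)={3,5,6,7,8} D(V)={3,4,5,6,7,8} D(Z)={3,4,6,7,8}: U {3,5,6,7,8}->{3,5}; V {3,4,5,6,7,8}->{3,4,5}; Z {3,4,6,7,8}->{6,7,8}
So after constraint 1: D(Z) = {6,7,8}

Answer: {6,7,8}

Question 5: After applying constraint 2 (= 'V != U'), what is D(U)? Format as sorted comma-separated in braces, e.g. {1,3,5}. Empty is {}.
Constraint 1 (U + V = Z) on D(U)={3,5,6,7,8} D(V)={3,4,5,6,7,8} D(Z)={3,4,6,7,8}: U {3,5,6,7,8}->{3,5}; V {3,4,5,6,7,8}->{3,4,5}; Z {3,4,6,7,8}->{6,7,8}
Constraint 2 (V != U) on D(V)={3,4,5} D(U)={3,5}: no change
So after constraint 2: D(U) = {3,5}

Answer: {3,5}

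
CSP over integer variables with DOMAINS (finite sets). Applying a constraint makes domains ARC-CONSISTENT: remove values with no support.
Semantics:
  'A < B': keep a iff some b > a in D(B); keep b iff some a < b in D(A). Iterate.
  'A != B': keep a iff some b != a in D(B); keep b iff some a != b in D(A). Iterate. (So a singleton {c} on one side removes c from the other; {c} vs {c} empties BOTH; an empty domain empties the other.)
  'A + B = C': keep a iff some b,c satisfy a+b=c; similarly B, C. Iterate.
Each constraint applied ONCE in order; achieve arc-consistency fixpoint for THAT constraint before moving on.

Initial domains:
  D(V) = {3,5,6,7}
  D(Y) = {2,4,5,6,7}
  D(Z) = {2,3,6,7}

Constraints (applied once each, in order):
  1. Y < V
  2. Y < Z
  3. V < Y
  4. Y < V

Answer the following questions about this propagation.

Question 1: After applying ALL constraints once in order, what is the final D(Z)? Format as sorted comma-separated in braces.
Answer: {3,6,7}

Derivation:
Constraint 1 (Y < V) on D(Y)={2,4,5,6,7} D(V)={3,5,6,7}: Y {2,4,5,6,7}->{2,4,5,6}
Constraint 2 (Y < Z) on D(Y)={2,4,5,6} D(Z)={2,3,6,7}: Z {2,3,6,7}->{3,6,7}
Constraint 3 (V < Y) on D(V)={3,5,6,7} D(Y)={2,4,5,6}: V {3,5,6,7}->{3,5}; Y {2,4,5,6}->{4,5,6}
Constraint 4 (Y < V) on D(Y)={4,5,6} D(V)={3,5}: Y {4,5,6}->{4}; V {3,5}->{5}
So after all 4 constraints: D(Z) = {3,6,7}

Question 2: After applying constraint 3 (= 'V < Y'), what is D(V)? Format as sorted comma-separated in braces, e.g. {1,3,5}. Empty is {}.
Answer: {3,5}

Derivation:
Constraint 1 (Y < V) on D(Y)={2,4,5,6,7} D(V)={3,5,6,7}: Y {2,4,5,6,7}->{2,4,5,6}
Constraint 2 (Y < Z) on D(Y)={2,4,5,6} D(Z)={2,3,6,7}: Z {2,3,6,7}->{3,6,7}
Constraint 3 (V < Y) on D(V)={3,5,6,7} D(Y)={2,4,5,6}: V {3,5,6,7}->{3,5}; Y {2,4,5,6}->{4,5,6}
So after constraint 3: D(V) = {3,5}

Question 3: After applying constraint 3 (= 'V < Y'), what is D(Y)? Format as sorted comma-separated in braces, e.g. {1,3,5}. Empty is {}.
Constraint 1 (Y < V) on D(Y)={2,4,5,6,7} D(V)={3,5,6,7}: Y {2,4,5,6,7}->{2,4,5,6}
Constraint 2 (Y < Z) on D(Y)={2,4,5,6} D(Z)={2,3,6,7}: Z {2,3,6,7}->{3,6,7}
Constraint 3 (V < Y) on D(V)={3,5,6,7} D(Y)={2,4,5,6}: V {3,5,6,7}->{3,5}; Y {2,4,5,6}->{4,5,6}
So after constraint 3: D(Y) = {4,5,6}

Answer: {4,5,6}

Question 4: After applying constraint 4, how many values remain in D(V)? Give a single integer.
Answer: 1

Derivation:
Constraint 1 (Y < V) on D(Y)={2,4,5,6,7} D(V)={3,5,6,7}: Y {2,4,5,6,7}->{2,4,5,6}
Constraint 2 (Y < Z) on D(Y)={2,4,5,6} D(Z)={2,3,6,7}: Z {2,3,6,7}->{3,6,7}
Constraint 3 (V < Y) on D(V)={3,5,6,7} D(Y)={2,4,5,6}: V {3,5,6,7}->{3,5}; Y {2,4,5,6}->{4,5,6}
Constraint 4 (Y < V) on D(Y)={4,5,6} D(V)={3,5}: Y {4,5,6}->{4}; V {3,5}->{5}
So after constraint 4: D(V)={5}, size = 1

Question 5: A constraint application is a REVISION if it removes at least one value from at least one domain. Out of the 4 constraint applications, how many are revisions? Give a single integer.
Constraint 1 (Y < V) on D(Y)={2,4,5,6,7} D(V)={3,5,6,7}: Y {2,4,5,6,7}->{2,4,5,6} => REVISION
Constraint 2 (Y < Z) on D(Y)={2,4,5,6} D(Z)={2,3,6,7}: Z {2,3,6,7}->{3,6,7} => REVISION
Constraint 3 (V < Y) on D(V)={3,5,6,7} D(Y)={2,4,5,6}: V {3,5,6,7}->{3,5}; Y {2,4,5,6}->{4,5,6} => REVISION
Constraint 4 (Y < V) on D(Y)={4,5,6} D(V)={3,5}: Y {4,5,6}->{4}; V {3,5}->{5} => REVISION
Total revisions = 4

Answer: 4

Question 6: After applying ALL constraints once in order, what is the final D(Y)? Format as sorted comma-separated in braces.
Constraint 1 (Y < V) on D(Y)={2,4,5,6,7} D(V)={3,5,6,7}: Y {2,4,5,6,7}->{2,4,5,6}
Constraint 2 (Y < Z) on D(Y)={2,4,5,6} D(Z)={2,3,6,7}: Z {2,3,6,7}->{3,6,7}
Constraint 3 (V < Y) on D(V)={3,5,6,7} D(Y)={2,4,5,6}: V {3,5,6,7}->{3,5}; Y {2,4,5,6}->{4,5,6}
Constraint 4 (Y < V) on D(Y)={4,5,6} D(V)={3,5}: Y {4,5,6}->{4}; V {3,5}->{5}
So after all 4 constraints: D(Y) = {4}

Answer: {4}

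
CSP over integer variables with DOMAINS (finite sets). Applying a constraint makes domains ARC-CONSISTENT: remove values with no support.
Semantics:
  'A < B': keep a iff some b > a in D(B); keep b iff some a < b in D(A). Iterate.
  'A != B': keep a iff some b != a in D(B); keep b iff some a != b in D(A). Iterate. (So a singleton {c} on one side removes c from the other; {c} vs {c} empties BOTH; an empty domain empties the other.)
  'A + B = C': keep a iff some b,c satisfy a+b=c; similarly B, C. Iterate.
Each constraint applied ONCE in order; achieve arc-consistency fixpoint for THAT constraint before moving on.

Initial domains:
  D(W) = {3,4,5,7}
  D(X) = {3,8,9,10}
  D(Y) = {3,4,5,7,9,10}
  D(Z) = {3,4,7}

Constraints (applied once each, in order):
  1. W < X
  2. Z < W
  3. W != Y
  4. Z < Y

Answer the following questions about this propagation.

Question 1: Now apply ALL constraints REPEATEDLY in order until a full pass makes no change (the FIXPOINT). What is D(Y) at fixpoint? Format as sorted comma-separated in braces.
Answer: {4,5,7,9,10}

Derivation:
pass 0 (initial): D(Y)={3,4,5,7,9,10}
pass 1: W {3,4,5,7}->{4,5,7}; X {3,8,9,10}->{8,9,10}; Y {3,4,5,7,9,10}->{4,5,7,9,10}; Z {3,4,7}->{3,4}
pass 2: no change
Fixpoint after 2 passes: D(Y) = {4,5,7,9,10}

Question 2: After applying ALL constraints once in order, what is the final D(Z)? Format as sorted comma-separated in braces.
Answer: {3,4}

Derivation:
Constraint 1 (W < X) on D(W)={3,4,5,7} D(X)={3,8,9,10}: X {3,8,9,10}->{8,9,10}
Constraint 2 (Z < W) on D(Z)={3,4,7} D(W)={3,4,5,7}: Z {3,4,7}->{3,4}; W {3,4,5,7}->{4,5,7}
Constraint 3 (W != Y) on D(W)={4,5,7} D(Y)={3,4,5,7,9,10}: no change
Constraint 4 (Z < Y) on D(Z)={3,4} D(Y)={3,4,5,7,9,10}: Y {3,4,5,7,9,10}->{4,5,7,9,10}
So after all 4 constraints: D(Z) = {3,4}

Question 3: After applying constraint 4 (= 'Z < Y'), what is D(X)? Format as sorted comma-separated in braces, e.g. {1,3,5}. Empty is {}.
Answer: {8,9,10}

Derivation:
Constraint 1 (W < X) on D(W)={3,4,5,7} D(X)={3,8,9,10}: X {3,8,9,10}->{8,9,10}
Constraint 2 (Z < W) on D(Z)={3,4,7} D(W)={3,4,5,7}: Z {3,4,7}->{3,4}; W {3,4,5,7}->{4,5,7}
Constraint 3 (W != Y) on D(W)={4,5,7} D(Y)={3,4,5,7,9,10}: no change
Constraint 4 (Z < Y) on D(Z)={3,4} D(Y)={3,4,5,7,9,10}: Y {3,4,5,7,9,10}->{4,5,7,9,10}
So after constraint 4: D(X) = {8,9,10}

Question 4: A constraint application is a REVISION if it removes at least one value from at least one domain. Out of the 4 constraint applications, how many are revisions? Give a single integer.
Answer: 3

Derivation:
Constraint 1 (W < X) on D(W)={3,4,5,7} D(X)={3,8,9,10}: X {3,8,9,10}->{8,9,10} => REVISION
Constraint 2 (Z < W) on D(Z)={3,4,7} D(W)={3,4,5,7}: Z {3,4,7}->{3,4}; W {3,4,5,7}->{4,5,7} => REVISION
Constraint 3 (W != Y) on D(W)={4,5,7} D(Y)={3,4,5,7,9,10}: no change => not a revision
Constraint 4 (Z < Y) on D(Z)={3,4} D(Y)={3,4,5,7,9,10}: Y {3,4,5,7,9,10}->{4,5,7,9,10} => REVISION
Total revisions = 3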